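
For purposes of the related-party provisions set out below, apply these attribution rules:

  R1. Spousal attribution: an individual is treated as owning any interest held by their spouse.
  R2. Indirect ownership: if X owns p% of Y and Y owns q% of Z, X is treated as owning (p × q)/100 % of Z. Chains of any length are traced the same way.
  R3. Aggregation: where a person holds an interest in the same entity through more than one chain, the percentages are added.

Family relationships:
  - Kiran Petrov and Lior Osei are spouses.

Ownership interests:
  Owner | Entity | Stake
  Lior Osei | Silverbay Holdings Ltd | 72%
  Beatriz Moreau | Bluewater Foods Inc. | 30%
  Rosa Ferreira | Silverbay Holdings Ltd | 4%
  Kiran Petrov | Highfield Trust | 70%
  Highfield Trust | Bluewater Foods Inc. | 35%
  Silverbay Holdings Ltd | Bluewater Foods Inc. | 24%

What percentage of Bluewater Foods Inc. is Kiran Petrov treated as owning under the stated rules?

By spousal attribution (R1), Kiran Petrov is treated as owning Lior Osei's 72% interest in Silverbay Holdings Ltd.
Chain via Highfield Trust (R2): 70% × 35% = 24.5% of Bluewater Foods Inc.
Chain via Silverbay Holdings Ltd (R2): 72% × 24% = 17.28% of Bluewater Foods Inc.
Aggregating (R3): 24.5% + 17.28% = 41.78%.

41.78%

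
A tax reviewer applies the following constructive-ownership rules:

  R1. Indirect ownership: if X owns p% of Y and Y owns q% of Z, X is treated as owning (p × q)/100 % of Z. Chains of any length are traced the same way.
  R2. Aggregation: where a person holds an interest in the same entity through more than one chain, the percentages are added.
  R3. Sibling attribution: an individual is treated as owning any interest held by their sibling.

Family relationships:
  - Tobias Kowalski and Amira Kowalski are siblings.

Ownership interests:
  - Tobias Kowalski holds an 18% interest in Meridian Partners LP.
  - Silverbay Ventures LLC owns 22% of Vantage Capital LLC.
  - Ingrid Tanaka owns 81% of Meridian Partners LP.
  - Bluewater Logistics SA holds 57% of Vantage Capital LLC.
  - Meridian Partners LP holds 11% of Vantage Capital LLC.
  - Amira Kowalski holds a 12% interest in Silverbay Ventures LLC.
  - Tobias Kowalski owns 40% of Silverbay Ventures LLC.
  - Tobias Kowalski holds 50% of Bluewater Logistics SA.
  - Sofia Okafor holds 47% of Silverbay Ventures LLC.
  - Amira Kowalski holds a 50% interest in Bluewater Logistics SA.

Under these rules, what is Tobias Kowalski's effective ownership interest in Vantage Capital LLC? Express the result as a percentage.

By sibling attribution (R3), Tobias Kowalski is treated as also owning Amira Kowalski's interest in Bluewater Logistics SA, giving 50% + 50% = 100%.
By sibling attribution (R3), Tobias Kowalski is treated as also owning Amira Kowalski's interest in Silverbay Ventures LLC, giving 40% + 12% = 52%.
Chain via Meridian Partners LP (R1): 18% × 11% = 1.98% of Vantage Capital LLC.
Chain via Bluewater Logistics SA (R1): 100% × 57% = 57% of Vantage Capital LLC.
Chain via Silverbay Ventures LLC (R1): 52% × 22% = 11.44% of Vantage Capital LLC.
Aggregating (R2): 1.98% + 57% + 11.44% = 70.42%.

70.42%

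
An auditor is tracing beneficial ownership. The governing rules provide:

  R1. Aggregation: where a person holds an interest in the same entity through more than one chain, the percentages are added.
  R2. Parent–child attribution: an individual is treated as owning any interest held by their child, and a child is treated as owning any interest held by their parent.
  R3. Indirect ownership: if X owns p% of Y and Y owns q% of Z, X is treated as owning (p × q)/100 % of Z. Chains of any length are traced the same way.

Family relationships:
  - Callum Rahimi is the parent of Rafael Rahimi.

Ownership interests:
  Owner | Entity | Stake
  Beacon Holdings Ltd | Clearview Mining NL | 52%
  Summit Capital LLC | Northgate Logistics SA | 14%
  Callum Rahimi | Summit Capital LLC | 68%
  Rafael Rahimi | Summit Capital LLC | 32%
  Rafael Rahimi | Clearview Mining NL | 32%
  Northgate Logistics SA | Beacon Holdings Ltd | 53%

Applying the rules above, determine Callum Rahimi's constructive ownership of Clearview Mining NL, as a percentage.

35.8584%

By parent–child attribution (R2), Callum Rahimi is treated as also owning Rafael Rahimi's interest in Summit Capital LLC, giving 68% + 32% = 100%.
By parent–child attribution (R2), Callum Rahimi is treated as owning Rafael Rahimi's 32% interest in Clearview Mining NL.
Chain via Summit Capital LLC → Northgate Logistics SA → Beacon Holdings Ltd (R3): 100% × 14% × 53% × 52% = 3.8584% of Clearview Mining NL.
Direct interest in Clearview Mining NL: 32%.
Aggregating (R1): 3.8584% + 32% = 35.8584%.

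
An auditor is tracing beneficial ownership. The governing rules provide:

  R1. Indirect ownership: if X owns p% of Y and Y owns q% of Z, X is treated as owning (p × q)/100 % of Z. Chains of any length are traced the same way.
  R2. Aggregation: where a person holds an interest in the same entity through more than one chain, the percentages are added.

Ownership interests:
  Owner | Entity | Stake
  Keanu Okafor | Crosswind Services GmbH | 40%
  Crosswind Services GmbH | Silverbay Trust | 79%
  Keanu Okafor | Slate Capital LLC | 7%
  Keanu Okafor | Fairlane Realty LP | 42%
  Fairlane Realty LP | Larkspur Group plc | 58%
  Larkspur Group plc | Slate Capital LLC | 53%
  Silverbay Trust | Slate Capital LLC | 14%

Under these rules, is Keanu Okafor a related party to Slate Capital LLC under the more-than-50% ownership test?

No

Chain via Crosswind Services GmbH → Silverbay Trust (R1): 40% × 79% × 14% = 4.424% of Slate Capital LLC.
Chain via Fairlane Realty LP → Larkspur Group plc (R1): 42% × 58% × 53% = 12.9108% of Slate Capital LLC.
Direct interest in Slate Capital LLC: 7%.
Aggregating (R2): 4.424% + 12.9108% + 7% = 24.3348%.
24.3348% does not exceed the 50% threshold, so Keanu is not a related party to Slate Capital LLC.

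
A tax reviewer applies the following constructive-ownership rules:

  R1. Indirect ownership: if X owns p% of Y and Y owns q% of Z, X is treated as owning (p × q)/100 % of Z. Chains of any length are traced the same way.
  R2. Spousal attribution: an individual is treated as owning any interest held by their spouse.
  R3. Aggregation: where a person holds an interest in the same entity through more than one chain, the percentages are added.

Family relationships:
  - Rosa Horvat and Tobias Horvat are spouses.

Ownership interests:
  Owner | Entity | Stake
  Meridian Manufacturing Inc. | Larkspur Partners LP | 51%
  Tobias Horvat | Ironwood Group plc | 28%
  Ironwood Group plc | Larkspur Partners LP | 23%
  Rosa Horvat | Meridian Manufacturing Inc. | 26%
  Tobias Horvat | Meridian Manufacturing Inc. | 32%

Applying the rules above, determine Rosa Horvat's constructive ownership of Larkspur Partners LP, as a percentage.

By spousal attribution (R2), Rosa Horvat is treated as also owning Tobias Horvat's interest in Meridian Manufacturing Inc, giving 26% + 32% = 58%.
By spousal attribution (R2), Rosa Horvat is treated as owning Tobias Horvat's 28% interest in Ironwood Group plc.
Chain via Meridian Manufacturing Inc. (R1): 58% × 51% = 29.58% of Larkspur Partners LP.
Chain via Ironwood Group plc (R1): 28% × 23% = 6.44% of Larkspur Partners LP.
Aggregating (R3): 29.58% + 6.44% = 36.02%.

36.02%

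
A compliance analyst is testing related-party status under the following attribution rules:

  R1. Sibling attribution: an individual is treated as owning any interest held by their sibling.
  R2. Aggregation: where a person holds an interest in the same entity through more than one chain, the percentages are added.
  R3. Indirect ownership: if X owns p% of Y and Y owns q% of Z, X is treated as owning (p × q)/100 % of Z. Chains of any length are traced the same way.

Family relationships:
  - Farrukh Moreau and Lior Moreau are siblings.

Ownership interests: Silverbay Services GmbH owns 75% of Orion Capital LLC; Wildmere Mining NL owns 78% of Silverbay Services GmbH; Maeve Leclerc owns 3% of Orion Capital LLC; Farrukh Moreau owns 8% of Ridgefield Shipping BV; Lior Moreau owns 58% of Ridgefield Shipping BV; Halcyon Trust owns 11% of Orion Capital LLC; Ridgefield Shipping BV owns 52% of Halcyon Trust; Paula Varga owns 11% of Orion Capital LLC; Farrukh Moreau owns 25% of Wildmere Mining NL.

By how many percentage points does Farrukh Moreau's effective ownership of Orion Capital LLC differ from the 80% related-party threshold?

By sibling attribution (R1), Farrukh Moreau is treated as also owning Lior Moreau's interest in Ridgefield Shipping BV, giving 8% + 58% = 66%.
Chain via Ridgefield Shipping BV → Halcyon Trust (R3): 66% × 52% × 11% = 3.7752% of Orion Capital LLC.
Chain via Wildmere Mining NL → Silverbay Services GmbH (R3): 25% × 78% × 75% = 14.625% of Orion Capital LLC.
Aggregating (R2): 3.7752% + 14.625% = 18.4002%.
18.4002% falls short of the 80% threshold by 61.5998 percentage points.

61.5998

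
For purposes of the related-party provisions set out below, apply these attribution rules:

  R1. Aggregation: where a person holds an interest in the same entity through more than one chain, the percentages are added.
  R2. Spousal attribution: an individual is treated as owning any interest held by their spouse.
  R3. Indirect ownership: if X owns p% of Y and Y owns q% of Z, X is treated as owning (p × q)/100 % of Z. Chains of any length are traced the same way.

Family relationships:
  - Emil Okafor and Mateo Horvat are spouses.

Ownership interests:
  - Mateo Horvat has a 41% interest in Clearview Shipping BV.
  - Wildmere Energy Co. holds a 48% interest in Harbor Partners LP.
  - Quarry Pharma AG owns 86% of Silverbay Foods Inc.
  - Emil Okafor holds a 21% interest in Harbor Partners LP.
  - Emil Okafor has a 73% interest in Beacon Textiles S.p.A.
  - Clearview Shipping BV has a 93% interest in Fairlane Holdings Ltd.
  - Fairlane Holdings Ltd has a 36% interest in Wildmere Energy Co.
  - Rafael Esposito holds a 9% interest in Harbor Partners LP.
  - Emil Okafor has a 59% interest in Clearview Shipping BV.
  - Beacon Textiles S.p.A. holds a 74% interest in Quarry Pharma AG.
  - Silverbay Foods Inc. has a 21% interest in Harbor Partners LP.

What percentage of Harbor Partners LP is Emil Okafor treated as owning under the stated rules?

46.826412%

By spousal attribution (R2), Emil Okafor is treated as also owning Mateo Horvat's interest in Clearview Shipping BV, giving 59% + 41% = 100%.
Chain via Clearview Shipping BV → Fairlane Holdings Ltd → Wildmere Energy Co. (R3): 100% × 93% × 36% × 48% = 16.0704% of Harbor Partners LP.
Chain via Beacon Textiles S.p.A. → Quarry Pharma AG → Silverbay Foods Inc. (R3): 73% × 74% × 86% × 21% = 9.756012% of Harbor Partners LP.
Direct interest in Harbor Partners LP: 21%.
Aggregating (R1): 16.0704% + 9.756012% + 21% = 46.826412%.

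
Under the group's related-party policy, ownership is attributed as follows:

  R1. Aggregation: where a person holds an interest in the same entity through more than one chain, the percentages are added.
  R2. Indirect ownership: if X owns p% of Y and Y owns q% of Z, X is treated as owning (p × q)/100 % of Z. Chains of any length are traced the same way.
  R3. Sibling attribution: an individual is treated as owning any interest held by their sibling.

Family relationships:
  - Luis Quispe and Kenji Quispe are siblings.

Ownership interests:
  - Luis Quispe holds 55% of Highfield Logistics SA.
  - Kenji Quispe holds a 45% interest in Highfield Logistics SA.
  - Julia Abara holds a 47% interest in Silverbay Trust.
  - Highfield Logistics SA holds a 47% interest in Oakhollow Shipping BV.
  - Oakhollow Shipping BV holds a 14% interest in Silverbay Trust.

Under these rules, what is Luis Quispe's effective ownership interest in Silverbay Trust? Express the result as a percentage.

By sibling attribution (R3), Luis Quispe is treated as also owning Kenji Quispe's interest in Highfield Logistics SA, giving 55% + 45% = 100%.
Chain via Highfield Logistics SA → Oakhollow Shipping BV (R2): 100% × 47% × 14% = 6.58% of Silverbay Trust.

6.58%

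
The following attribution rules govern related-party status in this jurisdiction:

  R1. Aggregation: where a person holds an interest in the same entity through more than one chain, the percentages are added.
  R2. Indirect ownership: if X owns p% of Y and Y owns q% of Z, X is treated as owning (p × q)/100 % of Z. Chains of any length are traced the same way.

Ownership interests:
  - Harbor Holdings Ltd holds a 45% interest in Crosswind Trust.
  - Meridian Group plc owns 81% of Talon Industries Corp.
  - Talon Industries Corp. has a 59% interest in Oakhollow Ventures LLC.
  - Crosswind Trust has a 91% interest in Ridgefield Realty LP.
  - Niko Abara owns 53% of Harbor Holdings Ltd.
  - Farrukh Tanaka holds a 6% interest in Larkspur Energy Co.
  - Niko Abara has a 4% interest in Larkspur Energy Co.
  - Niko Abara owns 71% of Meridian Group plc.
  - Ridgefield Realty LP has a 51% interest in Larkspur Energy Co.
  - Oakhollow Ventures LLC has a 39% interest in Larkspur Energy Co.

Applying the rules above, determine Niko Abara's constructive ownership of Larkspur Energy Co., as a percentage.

28.301836%

Chain via Meridian Group plc → Talon Industries Corp. → Oakhollow Ventures LLC (R2): 71% × 81% × 59% × 39% = 13.233051% of Larkspur Energy Co.
Chain via Harbor Holdings Ltd → Crosswind Trust → Ridgefield Realty LP (R2): 53% × 45% × 91% × 51% = 11.068785% of Larkspur Energy Co.
Direct interest in Larkspur Energy Co: 4%.
Aggregating (R1): 13.233051% + 11.068785% + 4% = 28.301836%.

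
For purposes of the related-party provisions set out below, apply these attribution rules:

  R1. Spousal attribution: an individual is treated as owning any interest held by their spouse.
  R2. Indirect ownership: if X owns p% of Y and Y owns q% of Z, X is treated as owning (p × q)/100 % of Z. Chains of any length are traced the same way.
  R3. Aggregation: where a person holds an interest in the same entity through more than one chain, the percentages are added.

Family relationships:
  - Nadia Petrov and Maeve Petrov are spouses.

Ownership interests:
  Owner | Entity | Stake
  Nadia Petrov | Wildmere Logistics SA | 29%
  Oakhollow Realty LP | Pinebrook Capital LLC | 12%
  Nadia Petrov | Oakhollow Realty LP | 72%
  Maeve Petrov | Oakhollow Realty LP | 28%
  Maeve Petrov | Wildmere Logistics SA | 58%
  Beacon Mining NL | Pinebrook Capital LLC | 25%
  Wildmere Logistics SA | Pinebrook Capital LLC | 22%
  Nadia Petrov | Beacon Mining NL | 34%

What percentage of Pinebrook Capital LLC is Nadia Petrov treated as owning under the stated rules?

By spousal attribution (R1), Nadia Petrov is treated as also owning Maeve Petrov's interest in Wildmere Logistics SA, giving 29% + 58% = 87%.
By spousal attribution (R1), Nadia Petrov is treated as also owning Maeve Petrov's interest in Oakhollow Realty LP, giving 72% + 28% = 100%.
Chain via Wildmere Logistics SA (R2): 87% × 22% = 19.14% of Pinebrook Capital LLC.
Chain via Oakhollow Realty LP (R2): 100% × 12% = 12% of Pinebrook Capital LLC.
Chain via Beacon Mining NL (R2): 34% × 25% = 8.5% of Pinebrook Capital LLC.
Aggregating (R3): 19.14% + 12% + 8.5% = 39.64%.

39.64%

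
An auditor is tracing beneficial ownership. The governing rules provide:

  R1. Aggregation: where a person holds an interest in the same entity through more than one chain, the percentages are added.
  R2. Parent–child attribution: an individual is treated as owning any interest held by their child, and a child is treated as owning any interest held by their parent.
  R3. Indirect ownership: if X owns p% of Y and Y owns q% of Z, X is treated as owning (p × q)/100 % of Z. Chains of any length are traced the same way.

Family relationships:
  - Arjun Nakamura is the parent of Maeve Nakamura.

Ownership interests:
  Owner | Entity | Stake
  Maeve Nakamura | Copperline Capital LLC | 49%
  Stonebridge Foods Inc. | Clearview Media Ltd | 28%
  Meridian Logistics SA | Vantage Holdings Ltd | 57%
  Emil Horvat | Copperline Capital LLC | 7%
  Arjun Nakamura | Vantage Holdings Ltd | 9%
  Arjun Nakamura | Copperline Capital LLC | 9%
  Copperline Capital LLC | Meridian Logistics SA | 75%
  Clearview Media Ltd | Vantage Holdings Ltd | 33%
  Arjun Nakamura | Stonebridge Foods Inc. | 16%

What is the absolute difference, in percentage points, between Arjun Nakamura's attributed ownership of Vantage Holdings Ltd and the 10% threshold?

25.2734

By parent–child attribution (R2), Arjun Nakamura is treated as also owning Maeve Nakamura's interest in Copperline Capital LLC, giving 9% + 49% = 58%.
Chain via Stonebridge Foods Inc. → Clearview Media Ltd (R3): 16% × 28% × 33% = 1.4784% of Vantage Holdings Ltd.
Chain via Copperline Capital LLC → Meridian Logistics SA (R3): 58% × 75% × 57% = 24.795% of Vantage Holdings Ltd.
Direct interest in Vantage Holdings Ltd: 9%.
Aggregating (R1): 1.4784% + 24.795% + 9% = 35.2734%.
35.2734% exceeds the 10% threshold by 25.2734 percentage points.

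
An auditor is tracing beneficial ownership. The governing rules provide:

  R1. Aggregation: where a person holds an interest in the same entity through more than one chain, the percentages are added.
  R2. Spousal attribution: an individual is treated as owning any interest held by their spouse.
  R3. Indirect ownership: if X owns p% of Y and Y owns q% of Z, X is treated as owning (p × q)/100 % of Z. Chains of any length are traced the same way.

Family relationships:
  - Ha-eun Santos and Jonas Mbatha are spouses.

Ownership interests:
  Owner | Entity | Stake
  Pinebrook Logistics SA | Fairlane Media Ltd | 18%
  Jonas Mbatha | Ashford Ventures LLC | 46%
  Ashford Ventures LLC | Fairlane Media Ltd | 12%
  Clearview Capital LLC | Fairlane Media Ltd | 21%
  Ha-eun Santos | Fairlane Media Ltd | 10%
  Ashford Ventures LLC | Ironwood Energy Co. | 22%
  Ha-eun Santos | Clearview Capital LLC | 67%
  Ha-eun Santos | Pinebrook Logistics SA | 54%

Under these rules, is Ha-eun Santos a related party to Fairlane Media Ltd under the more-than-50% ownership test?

By spousal attribution (R2), Ha-eun Santos is treated as owning Jonas Mbatha's 46% interest in Ashford Ventures LLC.
Chain via Pinebrook Logistics SA (R3): 54% × 18% = 9.72% of Fairlane Media Ltd.
Chain via Clearview Capital LLC (R3): 67% × 21% = 14.07% of Fairlane Media Ltd.
Direct interest in Fairlane Media Ltd: 10%.
Chain via Ashford Ventures LLC (R3): 46% × 12% = 5.52% of Fairlane Media Ltd.
Aggregating (R1): 9.72% + 14.07% + 10% + 5.52% = 39.31%.
39.31% does not exceed the 50% threshold, so Ha-eun is not a related party to Fairlane Media Ltd.

No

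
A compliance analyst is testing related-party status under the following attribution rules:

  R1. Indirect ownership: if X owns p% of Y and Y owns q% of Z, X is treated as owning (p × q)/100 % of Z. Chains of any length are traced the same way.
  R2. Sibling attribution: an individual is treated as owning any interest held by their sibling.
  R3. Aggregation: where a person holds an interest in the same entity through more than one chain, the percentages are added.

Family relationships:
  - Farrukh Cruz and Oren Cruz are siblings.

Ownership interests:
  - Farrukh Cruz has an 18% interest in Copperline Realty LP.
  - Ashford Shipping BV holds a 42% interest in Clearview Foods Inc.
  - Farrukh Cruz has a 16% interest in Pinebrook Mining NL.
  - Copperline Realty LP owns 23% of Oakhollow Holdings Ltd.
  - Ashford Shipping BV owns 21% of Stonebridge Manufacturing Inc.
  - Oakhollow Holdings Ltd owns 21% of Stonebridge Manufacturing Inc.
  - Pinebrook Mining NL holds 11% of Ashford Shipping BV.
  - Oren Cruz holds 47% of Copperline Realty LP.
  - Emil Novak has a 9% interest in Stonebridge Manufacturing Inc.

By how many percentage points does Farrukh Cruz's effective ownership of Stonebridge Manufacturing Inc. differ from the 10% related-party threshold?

6.4909

By sibling attribution (R2), Farrukh Cruz is treated as also owning Oren Cruz's interest in Copperline Realty LP, giving 18% + 47% = 65%.
Chain via Copperline Realty LP → Oakhollow Holdings Ltd (R1): 65% × 23% × 21% = 3.1395% of Stonebridge Manufacturing Inc.
Chain via Pinebrook Mining NL → Ashford Shipping BV (R1): 16% × 11% × 21% = 0.3696% of Stonebridge Manufacturing Inc.
Aggregating (R3): 3.1395% + 0.3696% = 3.5091%.
3.5091% falls short of the 10% threshold by 6.4909 percentage points.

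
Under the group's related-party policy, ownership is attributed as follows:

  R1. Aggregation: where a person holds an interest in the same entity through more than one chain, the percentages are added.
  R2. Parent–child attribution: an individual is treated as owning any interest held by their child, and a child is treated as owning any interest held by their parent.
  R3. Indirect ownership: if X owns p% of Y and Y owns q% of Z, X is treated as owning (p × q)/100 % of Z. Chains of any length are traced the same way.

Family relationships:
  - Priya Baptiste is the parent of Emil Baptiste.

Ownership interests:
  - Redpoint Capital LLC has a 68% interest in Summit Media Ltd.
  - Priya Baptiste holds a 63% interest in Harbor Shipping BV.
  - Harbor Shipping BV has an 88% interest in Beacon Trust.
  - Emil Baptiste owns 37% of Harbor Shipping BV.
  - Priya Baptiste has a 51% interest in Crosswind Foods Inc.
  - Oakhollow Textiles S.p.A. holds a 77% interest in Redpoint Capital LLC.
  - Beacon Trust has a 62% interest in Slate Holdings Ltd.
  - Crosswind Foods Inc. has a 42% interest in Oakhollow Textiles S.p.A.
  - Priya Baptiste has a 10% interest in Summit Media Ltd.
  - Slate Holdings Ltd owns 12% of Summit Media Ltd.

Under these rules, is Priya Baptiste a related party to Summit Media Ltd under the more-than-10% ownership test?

Yes

By parent–child attribution (R2), Priya Baptiste is treated as also owning Emil Baptiste's interest in Harbor Shipping BV, giving 63% + 37% = 100%.
Chain via Harbor Shipping BV → Beacon Trust → Slate Holdings Ltd (R3): 100% × 88% × 62% × 12% = 6.5472% of Summit Media Ltd.
Chain via Crosswind Foods Inc. → Oakhollow Textiles S.p.A. → Redpoint Capital LLC (R3): 51% × 42% × 77% × 68% = 11.215512% of Summit Media Ltd.
Direct interest in Summit Media Ltd: 10%.
Aggregating (R1): 6.5472% + 11.215512% + 10% = 27.762712%.
27.762712% exceeds the 10% threshold, so Priya is a related party to Summit Media Ltd.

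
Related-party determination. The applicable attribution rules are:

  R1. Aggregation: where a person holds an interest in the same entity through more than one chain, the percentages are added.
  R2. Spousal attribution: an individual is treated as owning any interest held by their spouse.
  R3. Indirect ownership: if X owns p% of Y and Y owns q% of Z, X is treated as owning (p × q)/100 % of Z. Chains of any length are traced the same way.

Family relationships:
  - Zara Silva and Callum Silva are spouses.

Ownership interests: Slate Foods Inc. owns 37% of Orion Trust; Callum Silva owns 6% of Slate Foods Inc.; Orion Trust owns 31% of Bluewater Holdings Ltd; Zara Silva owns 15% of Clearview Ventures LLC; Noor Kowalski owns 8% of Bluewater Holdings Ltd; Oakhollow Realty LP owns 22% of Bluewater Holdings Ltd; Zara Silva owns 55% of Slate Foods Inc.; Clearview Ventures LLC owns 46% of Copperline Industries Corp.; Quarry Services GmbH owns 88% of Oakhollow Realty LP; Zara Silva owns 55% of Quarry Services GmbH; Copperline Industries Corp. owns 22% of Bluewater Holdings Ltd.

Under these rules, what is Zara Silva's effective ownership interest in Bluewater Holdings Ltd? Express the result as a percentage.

By spousal attribution (R2), Zara Silva is treated as also owning Callum Silva's interest in Slate Foods Inc, giving 55% + 6% = 61%.
Chain via Quarry Services GmbH → Oakhollow Realty LP (R3): 55% × 88% × 22% = 10.648% of Bluewater Holdings Ltd.
Chain via Clearview Ventures LLC → Copperline Industries Corp. (R3): 15% × 46% × 22% = 1.518% of Bluewater Holdings Ltd.
Chain via Slate Foods Inc. → Orion Trust (R3): 61% × 37% × 31% = 6.9967% of Bluewater Holdings Ltd.
Aggregating (R1): 10.648% + 1.518% + 6.9967% = 19.1627%.

19.1627%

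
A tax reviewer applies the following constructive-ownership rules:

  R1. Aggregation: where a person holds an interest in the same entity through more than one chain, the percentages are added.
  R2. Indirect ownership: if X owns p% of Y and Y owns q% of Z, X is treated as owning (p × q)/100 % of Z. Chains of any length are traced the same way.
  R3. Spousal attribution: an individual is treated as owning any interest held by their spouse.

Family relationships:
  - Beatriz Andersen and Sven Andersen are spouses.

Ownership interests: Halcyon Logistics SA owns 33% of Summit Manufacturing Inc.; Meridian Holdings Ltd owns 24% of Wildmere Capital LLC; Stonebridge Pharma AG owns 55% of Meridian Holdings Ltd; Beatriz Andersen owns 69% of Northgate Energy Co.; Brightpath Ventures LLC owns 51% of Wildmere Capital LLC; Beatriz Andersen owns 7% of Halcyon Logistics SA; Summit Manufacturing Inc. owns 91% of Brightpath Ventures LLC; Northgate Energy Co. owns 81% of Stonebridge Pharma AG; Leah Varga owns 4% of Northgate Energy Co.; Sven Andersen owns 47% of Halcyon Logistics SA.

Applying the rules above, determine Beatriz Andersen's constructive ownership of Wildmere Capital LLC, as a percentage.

15.647742%

By spousal attribution (R3), Beatriz Andersen is treated as also owning Sven Andersen's interest in Halcyon Logistics SA, giving 7% + 47% = 54%.
Chain via Northgate Energy Co. → Stonebridge Pharma AG → Meridian Holdings Ltd (R2): 69% × 81% × 55% × 24% = 7.37748% of Wildmere Capital LLC.
Chain via Halcyon Logistics SA → Summit Manufacturing Inc. → Brightpath Ventures LLC (R2): 54% × 33% × 91% × 51% = 8.270262% of Wildmere Capital LLC.
Aggregating (R1): 7.37748% + 8.270262% = 15.647742%.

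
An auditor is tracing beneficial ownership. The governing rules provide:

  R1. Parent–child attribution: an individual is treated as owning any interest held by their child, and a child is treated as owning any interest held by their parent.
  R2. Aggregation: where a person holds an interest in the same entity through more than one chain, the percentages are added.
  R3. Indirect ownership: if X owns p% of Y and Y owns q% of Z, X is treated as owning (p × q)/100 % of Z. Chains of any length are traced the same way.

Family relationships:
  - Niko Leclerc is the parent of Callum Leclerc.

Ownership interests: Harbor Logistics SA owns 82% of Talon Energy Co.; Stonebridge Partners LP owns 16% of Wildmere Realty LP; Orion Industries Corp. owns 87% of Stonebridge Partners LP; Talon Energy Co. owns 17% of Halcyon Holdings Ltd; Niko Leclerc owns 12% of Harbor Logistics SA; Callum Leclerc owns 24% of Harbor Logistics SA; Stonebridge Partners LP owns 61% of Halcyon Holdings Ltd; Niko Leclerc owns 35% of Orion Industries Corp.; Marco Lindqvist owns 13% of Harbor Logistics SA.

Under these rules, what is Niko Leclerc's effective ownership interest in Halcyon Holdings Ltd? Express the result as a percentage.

By parent–child attribution (R1), Niko Leclerc is treated as also owning Callum Leclerc's interest in Harbor Logistics SA, giving 12% + 24% = 36%.
Chain via Harbor Logistics SA → Talon Energy Co. (R3): 36% × 82% × 17% = 5.0184% of Halcyon Holdings Ltd.
Chain via Orion Industries Corp. → Stonebridge Partners LP (R3): 35% × 87% × 61% = 18.5745% of Halcyon Holdings Ltd.
Aggregating (R2): 5.0184% + 18.5745% = 23.5929%.

23.5929%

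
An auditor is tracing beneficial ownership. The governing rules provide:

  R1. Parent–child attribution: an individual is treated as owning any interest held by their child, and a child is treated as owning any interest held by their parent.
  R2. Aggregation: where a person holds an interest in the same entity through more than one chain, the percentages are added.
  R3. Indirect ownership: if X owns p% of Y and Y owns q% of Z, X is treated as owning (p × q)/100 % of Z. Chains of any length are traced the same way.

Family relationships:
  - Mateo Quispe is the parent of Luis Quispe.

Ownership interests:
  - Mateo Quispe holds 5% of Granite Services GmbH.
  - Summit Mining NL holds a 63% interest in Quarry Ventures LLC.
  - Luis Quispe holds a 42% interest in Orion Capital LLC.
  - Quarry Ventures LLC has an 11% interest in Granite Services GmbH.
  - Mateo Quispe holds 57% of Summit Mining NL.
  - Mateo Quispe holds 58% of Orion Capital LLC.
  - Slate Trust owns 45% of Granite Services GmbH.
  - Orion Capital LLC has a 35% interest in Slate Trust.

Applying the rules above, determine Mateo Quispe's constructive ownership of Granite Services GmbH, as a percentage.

24.7001%

By parent–child attribution (R1), Mateo Quispe is treated as also owning Luis Quispe's interest in Orion Capital LLC, giving 58% + 42% = 100%.
Chain via Orion Capital LLC → Slate Trust (R3): 100% × 35% × 45% = 15.75% of Granite Services GmbH.
Chain via Summit Mining NL → Quarry Ventures LLC (R3): 57% × 63% × 11% = 3.9501% of Granite Services GmbH.
Direct interest in Granite Services GmbH: 5%.
Aggregating (R2): 15.75% + 3.9501% + 5% = 24.7001%.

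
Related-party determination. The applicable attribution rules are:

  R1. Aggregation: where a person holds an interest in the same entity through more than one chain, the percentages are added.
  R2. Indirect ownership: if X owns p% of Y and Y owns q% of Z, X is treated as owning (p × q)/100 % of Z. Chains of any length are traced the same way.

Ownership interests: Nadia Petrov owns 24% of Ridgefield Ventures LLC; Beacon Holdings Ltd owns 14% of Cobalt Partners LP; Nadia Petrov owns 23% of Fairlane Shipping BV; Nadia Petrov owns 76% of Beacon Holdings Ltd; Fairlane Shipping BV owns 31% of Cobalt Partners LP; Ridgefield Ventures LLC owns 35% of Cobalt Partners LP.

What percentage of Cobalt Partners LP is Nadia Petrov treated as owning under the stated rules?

Chain via Fairlane Shipping BV (R2): 23% × 31% = 7.13% of Cobalt Partners LP.
Chain via Ridgefield Ventures LLC (R2): 24% × 35% = 8.4% of Cobalt Partners LP.
Chain via Beacon Holdings Ltd (R2): 76% × 14% = 10.64% of Cobalt Partners LP.
Aggregating (R1): 7.13% + 8.4% + 10.64% = 26.17%.

26.17%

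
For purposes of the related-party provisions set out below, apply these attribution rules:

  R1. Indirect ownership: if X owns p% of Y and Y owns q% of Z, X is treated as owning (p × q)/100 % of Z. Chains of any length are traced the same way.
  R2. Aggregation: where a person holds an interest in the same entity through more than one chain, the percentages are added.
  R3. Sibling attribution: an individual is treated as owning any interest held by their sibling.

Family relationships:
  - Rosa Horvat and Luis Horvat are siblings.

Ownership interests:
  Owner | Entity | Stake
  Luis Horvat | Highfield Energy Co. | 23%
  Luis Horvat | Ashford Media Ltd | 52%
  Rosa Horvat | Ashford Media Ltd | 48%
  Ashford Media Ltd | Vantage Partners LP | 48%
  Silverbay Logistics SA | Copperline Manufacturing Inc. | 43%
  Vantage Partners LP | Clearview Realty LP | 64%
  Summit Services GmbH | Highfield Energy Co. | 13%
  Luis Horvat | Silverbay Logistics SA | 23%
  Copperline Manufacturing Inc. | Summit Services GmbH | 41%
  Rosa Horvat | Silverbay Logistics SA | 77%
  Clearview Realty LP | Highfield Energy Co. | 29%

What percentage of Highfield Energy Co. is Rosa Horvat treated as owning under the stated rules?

By sibling attribution (R3), Rosa Horvat is treated as also owning Luis Horvat's interest in Ashford Media Ltd, giving 48% + 52% = 100%.
By sibling attribution (R3), Rosa Horvat is treated as also owning Luis Horvat's interest in Silverbay Logistics SA, giving 77% + 23% = 100%.
By sibling attribution (R3), Rosa Horvat is treated as owning Luis Horvat's 23% interest in Highfield Energy Co.
Chain via Ashford Media Ltd → Vantage Partners LP → Clearview Realty LP (R1): 100% × 48% × 64% × 29% = 8.9088% of Highfield Energy Co.
Chain via Silverbay Logistics SA → Copperline Manufacturing Inc. → Summit Services GmbH (R1): 100% × 43% × 41% × 13% = 2.2919% of Highfield Energy Co.
Direct interest in Highfield Energy Co: 23%.
Aggregating (R2): 8.9088% + 2.2919% + 23% = 34.2007%.

34.2007%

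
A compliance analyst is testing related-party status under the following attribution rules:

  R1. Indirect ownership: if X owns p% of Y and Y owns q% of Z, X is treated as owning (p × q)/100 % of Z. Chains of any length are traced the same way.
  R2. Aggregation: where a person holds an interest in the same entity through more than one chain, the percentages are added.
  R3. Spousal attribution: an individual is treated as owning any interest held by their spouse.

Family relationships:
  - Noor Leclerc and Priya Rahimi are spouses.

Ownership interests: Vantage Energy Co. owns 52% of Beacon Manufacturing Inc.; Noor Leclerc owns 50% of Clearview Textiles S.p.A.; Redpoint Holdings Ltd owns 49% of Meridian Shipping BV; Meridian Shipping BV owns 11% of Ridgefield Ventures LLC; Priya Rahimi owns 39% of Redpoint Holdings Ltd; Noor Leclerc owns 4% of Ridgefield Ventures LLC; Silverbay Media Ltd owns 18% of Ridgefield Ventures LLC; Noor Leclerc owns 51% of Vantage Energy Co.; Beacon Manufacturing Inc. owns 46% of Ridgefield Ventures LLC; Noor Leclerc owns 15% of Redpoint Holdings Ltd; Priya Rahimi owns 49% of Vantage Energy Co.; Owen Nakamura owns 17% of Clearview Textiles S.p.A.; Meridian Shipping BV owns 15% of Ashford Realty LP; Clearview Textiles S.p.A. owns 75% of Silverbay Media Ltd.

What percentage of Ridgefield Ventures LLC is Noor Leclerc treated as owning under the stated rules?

37.5806%

By spousal attribution (R3), Noor Leclerc is treated as also owning Priya Rahimi's interest in Vantage Energy Co, giving 51% + 49% = 100%.
By spousal attribution (R3), Noor Leclerc is treated as also owning Priya Rahimi's interest in Redpoint Holdings Ltd, giving 15% + 39% = 54%.
Chain via Vantage Energy Co. → Beacon Manufacturing Inc. (R1): 100% × 52% × 46% = 23.92% of Ridgefield Ventures LLC.
Chain via Clearview Textiles S.p.A. → Silverbay Media Ltd (R1): 50% × 75% × 18% = 6.75% of Ridgefield Ventures LLC.
Chain via Redpoint Holdings Ltd → Meridian Shipping BV (R1): 54% × 49% × 11% = 2.9106% of Ridgefield Ventures LLC.
Direct interest in Ridgefield Ventures LLC: 4%.
Aggregating (R2): 23.92% + 6.75% + 2.9106% + 4% = 37.5806%.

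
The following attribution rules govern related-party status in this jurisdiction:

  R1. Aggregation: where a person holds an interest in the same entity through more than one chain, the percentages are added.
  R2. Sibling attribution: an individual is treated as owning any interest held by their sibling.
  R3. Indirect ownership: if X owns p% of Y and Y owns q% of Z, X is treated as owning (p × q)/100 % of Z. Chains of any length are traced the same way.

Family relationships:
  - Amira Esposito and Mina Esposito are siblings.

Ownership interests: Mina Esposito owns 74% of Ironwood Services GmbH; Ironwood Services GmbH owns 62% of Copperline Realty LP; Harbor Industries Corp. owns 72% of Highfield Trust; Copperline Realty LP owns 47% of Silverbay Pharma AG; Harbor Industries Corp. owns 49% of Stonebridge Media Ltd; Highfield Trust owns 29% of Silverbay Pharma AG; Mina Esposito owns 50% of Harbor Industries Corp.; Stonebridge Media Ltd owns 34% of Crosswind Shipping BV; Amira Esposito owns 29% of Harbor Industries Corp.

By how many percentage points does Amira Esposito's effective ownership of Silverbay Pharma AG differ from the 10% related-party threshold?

By sibling attribution (R2), Amira Esposito is treated as also owning Mina Esposito's interest in Harbor Industries Corp, giving 29% + 50% = 79%.
By sibling attribution (R2), Amira Esposito is treated as owning Mina Esposito's 74% interest in Ironwood Services GmbH.
Chain via Harbor Industries Corp. → Highfield Trust (R3): 79% × 72% × 29% = 16.4952% of Silverbay Pharma AG.
Chain via Ironwood Services GmbH → Copperline Realty LP (R3): 74% × 62% × 47% = 21.5636% of Silverbay Pharma AG.
Aggregating (R1): 16.4952% + 21.5636% = 38.0588%.
38.0588% exceeds the 10% threshold by 28.0588 percentage points.

28.0588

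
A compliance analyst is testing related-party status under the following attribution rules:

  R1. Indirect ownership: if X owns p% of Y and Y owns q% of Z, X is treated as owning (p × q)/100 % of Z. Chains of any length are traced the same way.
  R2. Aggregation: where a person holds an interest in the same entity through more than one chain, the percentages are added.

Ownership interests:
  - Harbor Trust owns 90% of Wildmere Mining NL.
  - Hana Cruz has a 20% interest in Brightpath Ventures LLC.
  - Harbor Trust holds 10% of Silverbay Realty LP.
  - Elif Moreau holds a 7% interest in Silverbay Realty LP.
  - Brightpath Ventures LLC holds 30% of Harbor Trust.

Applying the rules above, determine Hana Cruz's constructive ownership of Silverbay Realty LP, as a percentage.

0.6%

Chain via Brightpath Ventures LLC → Harbor Trust (R1): 20% × 30% × 10% = 0.6% of Silverbay Realty LP.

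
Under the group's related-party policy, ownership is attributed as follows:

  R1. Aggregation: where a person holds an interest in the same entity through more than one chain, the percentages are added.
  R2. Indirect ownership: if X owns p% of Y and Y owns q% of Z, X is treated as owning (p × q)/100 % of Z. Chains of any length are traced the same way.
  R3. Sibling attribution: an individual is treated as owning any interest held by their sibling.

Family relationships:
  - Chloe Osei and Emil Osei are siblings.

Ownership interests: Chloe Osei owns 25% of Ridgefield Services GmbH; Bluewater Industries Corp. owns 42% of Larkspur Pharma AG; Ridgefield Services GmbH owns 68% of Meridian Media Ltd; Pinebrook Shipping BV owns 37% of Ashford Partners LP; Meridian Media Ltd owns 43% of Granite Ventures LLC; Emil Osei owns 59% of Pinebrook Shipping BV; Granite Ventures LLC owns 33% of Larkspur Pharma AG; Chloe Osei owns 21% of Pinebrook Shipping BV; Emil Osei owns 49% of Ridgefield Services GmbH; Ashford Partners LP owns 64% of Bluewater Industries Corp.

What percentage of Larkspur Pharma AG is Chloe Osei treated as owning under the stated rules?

By sibling attribution (R3), Chloe Osei is treated as also owning Emil Osei's interest in Ridgefield Services GmbH, giving 25% + 49% = 74%.
By sibling attribution (R3), Chloe Osei is treated as also owning Emil Osei's interest in Pinebrook Shipping BV, giving 21% + 59% = 80%.
Chain via Ridgefield Services GmbH → Meridian Media Ltd → Granite Ventures LLC (R2): 74% × 68% × 43% × 33% = 7.140408% of Larkspur Pharma AG.
Chain via Pinebrook Shipping BV → Ashford Partners LP → Bluewater Industries Corp. (R2): 80% × 37% × 64% × 42% = 7.95648% of Larkspur Pharma AG.
Aggregating (R1): 7.140408% + 7.95648% = 15.096888%.

15.096888%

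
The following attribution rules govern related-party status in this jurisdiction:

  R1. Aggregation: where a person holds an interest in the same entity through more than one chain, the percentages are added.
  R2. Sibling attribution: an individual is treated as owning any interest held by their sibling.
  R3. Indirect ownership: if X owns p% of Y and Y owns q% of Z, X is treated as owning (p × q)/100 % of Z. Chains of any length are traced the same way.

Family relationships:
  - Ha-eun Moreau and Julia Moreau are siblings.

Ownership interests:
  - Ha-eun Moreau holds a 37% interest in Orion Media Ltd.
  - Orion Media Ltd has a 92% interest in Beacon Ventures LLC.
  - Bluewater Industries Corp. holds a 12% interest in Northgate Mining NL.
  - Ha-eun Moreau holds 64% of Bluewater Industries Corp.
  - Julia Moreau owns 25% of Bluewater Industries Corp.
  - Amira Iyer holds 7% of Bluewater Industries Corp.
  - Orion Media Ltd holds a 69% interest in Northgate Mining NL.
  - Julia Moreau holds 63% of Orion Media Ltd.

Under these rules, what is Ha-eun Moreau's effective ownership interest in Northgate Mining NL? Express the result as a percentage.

By sibling attribution (R2), Ha-eun Moreau is treated as also owning Julia Moreau's interest in Bluewater Industries Corp, giving 64% + 25% = 89%.
By sibling attribution (R2), Ha-eun Moreau is treated as also owning Julia Moreau's interest in Orion Media Ltd, giving 37% + 63% = 100%.
Chain via Bluewater Industries Corp. (R3): 89% × 12% = 10.68% of Northgate Mining NL.
Chain via Orion Media Ltd (R3): 100% × 69% = 69% of Northgate Mining NL.
Aggregating (R1): 10.68% + 69% = 79.68%.

79.68%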